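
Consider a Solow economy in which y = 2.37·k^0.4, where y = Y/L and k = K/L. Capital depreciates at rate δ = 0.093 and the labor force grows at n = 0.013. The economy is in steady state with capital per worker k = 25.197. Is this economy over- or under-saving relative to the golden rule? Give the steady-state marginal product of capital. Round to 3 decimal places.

under-saving; MPK ≈ 0.137

Capital per worker breaks even when investment replaces (n + δ)·k; here n + δ = 0.106.
MPK = 0.4·2.37·k^(0.4−1) = 0.4·2.37·25.197^(-0.6) ≈ 0.1368.
MPK > 0.106, so the economy is dynamically efficient (under-saving).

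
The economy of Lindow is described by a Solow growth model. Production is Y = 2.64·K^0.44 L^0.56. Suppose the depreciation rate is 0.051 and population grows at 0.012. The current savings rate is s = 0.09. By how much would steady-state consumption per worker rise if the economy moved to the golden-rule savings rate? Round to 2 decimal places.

Δc ≈ 7.78

Capital per worker breaks even when investment replaces (n + δ)·k; here n + δ = 0.063.
Current steady state (s = 0.09): k* = (0.09·2.64/0.063)^(1/0.56) ≈ 10.7022, y* = 2.64·10.7022^0.44 ≈ 7.4916, c* = (1−0.09)·7.4916 ≈ 6.8173.
At the golden rule the marginal product of capital equals n+δ: 0.44·2.64·k^(0.44−1) = 0.063. Solving, k_gold = (0.44·2.64/0.063)^(1/0.56) ≈ 182.0569.
y_gold = 2.64·182.0569^0.44 ≈ 26.0672, c_gold = y_gold − 0.063·k_gold ≈ 14.5977.
Gain: Δc = 14.5977 − 6.8173 ≈ 7.7803.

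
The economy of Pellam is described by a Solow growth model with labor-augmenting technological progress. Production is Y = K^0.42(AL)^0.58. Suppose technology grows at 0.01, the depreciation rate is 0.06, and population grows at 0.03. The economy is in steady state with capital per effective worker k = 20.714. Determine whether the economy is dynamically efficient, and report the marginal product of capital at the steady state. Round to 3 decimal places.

n + g + δ = 0.03 + 0.01 + 0.06 = 0.1.
MPK = 0.42·k^(0.42−1) = 0.42·20.714^(-0.58) ≈ 0.0724.
MPK < 0.1, so the economy is dynamically inefficient (over-saving).

dynamically inefficient; MPK ≈ 0.072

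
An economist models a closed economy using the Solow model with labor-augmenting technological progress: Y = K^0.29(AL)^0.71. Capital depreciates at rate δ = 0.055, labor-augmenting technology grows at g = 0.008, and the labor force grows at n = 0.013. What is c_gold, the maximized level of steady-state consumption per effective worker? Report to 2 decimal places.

c_gold ≈ 1.23

Break-even investment rate: n + g + δ = 0.013 + 0.008 + 0.055 = 0.076.
Setting f'(k) = n+g+δ gives 0.29·k^(0.29−1) = 0.076, hence k_gold = (0.29/0.076)^(1/0.71) ≈ 6.5938.
y_gold = 6.5938^0.29 ≈ 1.7280.
c_gold = y_gold − (n+g+δ)·k_gold = 1.7280 − 0.076·6.5938 ≈ 1.2269.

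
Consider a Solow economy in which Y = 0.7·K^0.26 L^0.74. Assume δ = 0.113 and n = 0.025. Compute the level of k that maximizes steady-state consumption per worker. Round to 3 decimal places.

k_gold ≈ 1.454

Capital per worker breaks even when investment replaces (n + δ)·k; here n + δ = 0.138.
At the golden rule the marginal product of capital equals n+δ: 0.26·0.7·k^(0.26−1) = 0.138. Solving, k_gold = (0.26·0.7/0.138)^(1/0.74) ≈ 1.4535.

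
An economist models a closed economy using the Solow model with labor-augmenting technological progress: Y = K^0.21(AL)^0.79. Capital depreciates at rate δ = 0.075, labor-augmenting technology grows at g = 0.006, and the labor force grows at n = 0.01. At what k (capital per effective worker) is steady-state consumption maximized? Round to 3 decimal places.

k_gold ≈ 2.882

Capital per effective worker breaks even when investment replaces (n + g + δ)·k; here n + g + δ = 0.091.
Golden rule sets MPK = n+g+δ: 0.21·k^(0.21−1) = 0.091, so k_gold = (0.21/0.091)^(1/0.79) ≈ 2.8822.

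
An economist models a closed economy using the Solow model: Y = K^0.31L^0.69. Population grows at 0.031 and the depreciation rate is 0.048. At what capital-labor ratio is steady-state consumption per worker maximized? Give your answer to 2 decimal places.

n + δ = 0.031 + 0.048 = 0.079.
At the golden rule the marginal product of capital equals n+δ: 0.31·k^(0.31−1) = 0.079. Solving, k_gold = (0.31/0.079)^(1/0.69) ≈ 7.2525.

k_gold ≈ 7.25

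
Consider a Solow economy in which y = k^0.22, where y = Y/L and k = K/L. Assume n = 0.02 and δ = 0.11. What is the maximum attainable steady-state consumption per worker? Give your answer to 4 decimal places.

The effective depreciation rate is n + δ = 0.02 + 0.11 = 0.13.
At the golden rule the marginal product of capital equals n+δ: 0.22·k^(0.22−1) = 0.13. Solving, k_gold = (0.22/0.13)^(1/0.78) ≈ 1.9630.
y_gold = 1.9630^0.22 ≈ 1.1600.
c_gold = y_gold − (n+δ)·k_gold = 1.1600 − 0.13·1.9630 ≈ 0.9048.

c_gold ≈ 0.9048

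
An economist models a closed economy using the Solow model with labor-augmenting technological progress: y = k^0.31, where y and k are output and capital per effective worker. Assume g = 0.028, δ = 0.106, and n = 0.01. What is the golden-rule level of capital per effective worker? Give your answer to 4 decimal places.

k_gold ≈ 3.0381

The effective depreciation rate is n + g + δ = 0.01 + 0.028 + 0.106 = 0.144.
Setting f'(k) = n+g+δ gives 0.31·k^(0.31−1) = 0.144, hence k_gold = (0.31/0.144)^(1/0.69) ≈ 3.0381.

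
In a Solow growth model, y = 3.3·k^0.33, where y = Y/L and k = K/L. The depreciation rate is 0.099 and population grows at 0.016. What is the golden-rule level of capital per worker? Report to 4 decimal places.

k_gold ≈ 28.6556

The effective depreciation rate is n + δ = 0.016 + 0.099 = 0.115.
Maximizing c = f(k) − (n+δ)·k gives f'(k) = n+δ, i.e. 0.33·3.3·k^(0.33−1) = 0.115, so k_gold = (0.33·3.3/0.115)^(1/0.67) ≈ 28.6556.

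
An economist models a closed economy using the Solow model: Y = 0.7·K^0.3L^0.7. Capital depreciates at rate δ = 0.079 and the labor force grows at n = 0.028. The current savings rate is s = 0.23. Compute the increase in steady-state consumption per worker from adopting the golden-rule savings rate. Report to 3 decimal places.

n + δ = 0.028 + 0.079 = 0.107.
Current steady state (s = 0.23): k* = (0.23·0.7/0.107)^(1/0.7) ≈ 1.7926, y* = 0.7·1.7926^0.3 ≈ 0.8340, c* = (1−0.23)·0.8340 ≈ 0.6421.
At the golden rule the marginal product of capital equals n+δ: 0.3·0.7·k^(0.3−1) = 0.107. Solving, k_gold = (0.3·0.7/0.107)^(1/0.7) ≈ 2.6202.
y_gold = 0.7·2.6202^0.3 ≈ 0.9345, c_gold = y_gold − 0.107·k_gold ≈ 0.6542.
Gain: Δc = 0.6542 − 0.6421 ≈ 0.0120.

Δc ≈ 0.012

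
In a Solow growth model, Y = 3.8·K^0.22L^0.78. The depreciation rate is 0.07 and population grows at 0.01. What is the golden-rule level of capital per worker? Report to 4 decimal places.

k_gold ≈ 20.2563

Capital per worker breaks even when investment replaces (n + δ)·k; here n + δ = 0.08.
At the golden rule the marginal product of capital equals n+δ: 0.22·3.8·k^(0.22−1) = 0.08. Solving, k_gold = (0.22·3.8/0.08)^(1/0.78) ≈ 20.2563.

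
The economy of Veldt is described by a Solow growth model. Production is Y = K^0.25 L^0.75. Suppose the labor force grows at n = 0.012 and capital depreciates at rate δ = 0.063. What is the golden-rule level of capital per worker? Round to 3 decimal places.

Capital per worker breaks even when investment replaces (n + δ)·k; here n + δ = 0.075.
At the golden rule the marginal product of capital equals n+δ: 0.25·k^(0.25−1) = 0.075. Solving, k_gold = (0.25/0.075)^(1/0.75) ≈ 4.9793.

k_gold ≈ 4.979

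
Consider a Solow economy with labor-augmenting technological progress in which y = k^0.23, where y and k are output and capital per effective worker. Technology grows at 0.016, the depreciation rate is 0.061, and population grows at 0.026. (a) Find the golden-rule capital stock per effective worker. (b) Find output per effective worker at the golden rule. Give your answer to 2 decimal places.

(a) k_gold ≈ 2.84; (b) y_gold ≈ 1.27

The effective depreciation rate is n + g + δ = 0.026 + 0.016 + 0.061 = 0.103.
Golden rule sets MPK = n+g+δ: 0.23·k^(0.23−1) = 0.103, so k_gold = (0.23/0.103)^(1/0.77) ≈ 2.8386.
y_gold = 2.8386^0.23 ≈ 1.2712.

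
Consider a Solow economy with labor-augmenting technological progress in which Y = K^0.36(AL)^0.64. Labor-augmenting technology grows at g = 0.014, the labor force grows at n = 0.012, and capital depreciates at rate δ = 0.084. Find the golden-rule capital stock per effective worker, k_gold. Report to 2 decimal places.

k_gold ≈ 6.38

Break-even investment rate: n + g + δ = 0.012 + 0.014 + 0.084 = 0.11.
At the golden rule the marginal product of capital equals n+g+δ: 0.36·k^(0.36−1) = 0.11. Solving, k_gold = (0.36/0.11)^(1/0.64) ≈ 6.3760.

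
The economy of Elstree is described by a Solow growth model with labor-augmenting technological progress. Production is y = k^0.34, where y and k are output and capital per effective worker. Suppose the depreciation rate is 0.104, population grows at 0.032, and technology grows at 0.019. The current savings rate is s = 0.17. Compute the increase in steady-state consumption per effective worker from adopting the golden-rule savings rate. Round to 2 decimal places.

Break-even investment rate: n + g + δ = 0.032 + 0.019 + 0.104 = 0.155.
Current steady state (s = 0.17): k* = (0.17/0.155)^(1/0.66) ≈ 1.1502, y* = 1.1502^0.34 ≈ 1.0487, c* = (1−0.17)·1.0487 ≈ 0.8705.
Maximizing c = f(k) − (n+g+δ)·k gives f'(k) = n+g+δ, i.e. 0.34·k^(0.34−1) = 0.155, so k_gold = (0.34/0.155)^(1/0.66) ≈ 3.2877.
y_gold = 3.2877^0.34 ≈ 1.4988, c_gold = y_gold − 0.155·k_gold ≈ 0.9892.
Gain: Δc = 0.9892 − 0.8705 ≈ 0.1188.

Δc ≈ 0.12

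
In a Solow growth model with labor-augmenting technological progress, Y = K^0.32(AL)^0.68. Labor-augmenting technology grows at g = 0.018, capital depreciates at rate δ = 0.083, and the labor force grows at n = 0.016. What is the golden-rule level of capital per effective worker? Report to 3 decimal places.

k_gold ≈ 4.391

The effective depreciation rate is n + g + δ = 0.016 + 0.018 + 0.083 = 0.117.
Maximizing c = f(k) − (n+g+δ)·k gives f'(k) = n+g+δ, i.e. 0.32·k^(0.32−1) = 0.117, so k_gold = (0.32/0.117)^(1/0.68) ≈ 4.3913.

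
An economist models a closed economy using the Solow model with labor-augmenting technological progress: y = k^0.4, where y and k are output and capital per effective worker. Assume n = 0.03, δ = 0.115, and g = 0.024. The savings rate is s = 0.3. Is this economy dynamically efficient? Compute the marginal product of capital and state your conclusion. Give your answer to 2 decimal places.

n + g + δ = 0.03 + 0.024 + 0.115 = 0.169.
Steady-state k*: s·k^0.4 = 0.169·k gives k* = (0.3/0.169)^(1/0.6) ≈ 2.6025.
MPK = 0.4·2.6025^(-0.6) ≈ 0.2253.
MPK > n+g+δ = 0.169, so the economy is dynamically efficient (under-saving).

dynamically efficient; MPK ≈ 0.23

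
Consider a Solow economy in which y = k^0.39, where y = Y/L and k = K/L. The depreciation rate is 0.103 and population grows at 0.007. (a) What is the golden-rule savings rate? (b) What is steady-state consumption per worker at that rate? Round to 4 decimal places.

(a) s_gold = 0.3900; (b) c_gold ≈ 1.3701

Break-even investment rate: n + δ = 0.007 + 0.103 = 0.11.
For Cobb-Douglas, s_gold equals capital's share: s_gold = 0.39.
Setting f'(k) = n+δ gives 0.39·k^(0.39−1) = 0.11, hence k_gold = (0.39/0.11)^(1/0.61) ≈ 7.9635.
y_gold = 7.9635^0.39 ≈ 2.2461; c_gold = (1−0.39)·y_gold ≈ 1.3701.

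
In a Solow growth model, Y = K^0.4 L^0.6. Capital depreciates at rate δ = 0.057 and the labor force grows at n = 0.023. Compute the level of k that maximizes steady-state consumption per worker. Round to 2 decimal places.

Capital per worker breaks even when investment replaces (n + δ)·k; here n + δ = 0.08.
Maximizing c = f(k) − (n+δ)·k gives f'(k) = n+δ, i.e. 0.4·k^(0.4−1) = 0.08, so k_gold = (0.4/0.08)^(1/0.6) ≈ 14.6201.

k_gold ≈ 14.62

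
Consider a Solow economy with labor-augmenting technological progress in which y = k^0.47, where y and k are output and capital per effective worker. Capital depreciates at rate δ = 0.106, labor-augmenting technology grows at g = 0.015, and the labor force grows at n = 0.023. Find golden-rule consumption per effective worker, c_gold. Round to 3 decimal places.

c_gold ≈ 1.513

n + g + δ = 0.023 + 0.015 + 0.106 = 0.144.
Golden rule sets MPK = n+g+δ: 0.47·k^(0.47−1) = 0.144, so k_gold = (0.47/0.144)^(1/0.53) ≈ 9.3178.
y_gold = 9.3178^0.47 ≈ 2.8548.
c_gold = y_gold − (n+g+δ)·k_gold = 2.8548 − 0.144·9.3178 ≈ 1.5130.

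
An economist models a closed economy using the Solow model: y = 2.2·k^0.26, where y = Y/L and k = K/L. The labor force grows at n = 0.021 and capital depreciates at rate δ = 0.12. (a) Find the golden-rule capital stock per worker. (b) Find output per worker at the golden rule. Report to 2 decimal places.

(a) k_gold ≈ 6.64; (b) y_gold ≈ 3.60

Break-even investment rate: n + δ = 0.021 + 0.12 = 0.141.
At the golden rule the marginal product of capital equals n+δ: 0.26·2.2·k^(0.26−1) = 0.141. Solving, k_gold = (0.26·2.2/0.141)^(1/0.74) ≈ 6.6353.
y_gold = 2.2·6.6353^0.26 ≈ 3.5984.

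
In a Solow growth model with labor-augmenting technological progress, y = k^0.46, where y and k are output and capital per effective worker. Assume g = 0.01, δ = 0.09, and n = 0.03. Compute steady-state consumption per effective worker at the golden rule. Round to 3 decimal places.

n + g + δ = 0.03 + 0.01 + 0.09 = 0.13.
At the golden rule the marginal product of capital equals n+g+δ: 0.46·k^(0.46−1) = 0.13. Solving, k_gold = (0.46/0.13)^(1/0.54) ≈ 10.3830.
y_gold = 10.3830^0.46 ≈ 2.9343.
c_gold = y_gold − (n+g+δ)·k_gold = 2.9343 − 0.13·10.3830 ≈ 1.5845.

c_gold ≈ 1.585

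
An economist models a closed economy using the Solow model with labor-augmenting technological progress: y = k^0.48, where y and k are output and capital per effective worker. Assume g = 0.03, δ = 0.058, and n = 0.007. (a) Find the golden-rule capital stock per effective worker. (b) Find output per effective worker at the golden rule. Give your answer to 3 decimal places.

The effective depreciation rate is n + g + δ = 0.007 + 0.03 + 0.058 = 0.095.
Golden rule sets MPK = n+g+δ: 0.48·k^(0.48−1) = 0.095, so k_gold = (0.48/0.095)^(1/0.52) ≈ 22.5382.
y_gold = 22.5382^0.48 ≈ 4.4607.

(a) k_gold ≈ 22.538; (b) y_gold ≈ 4.461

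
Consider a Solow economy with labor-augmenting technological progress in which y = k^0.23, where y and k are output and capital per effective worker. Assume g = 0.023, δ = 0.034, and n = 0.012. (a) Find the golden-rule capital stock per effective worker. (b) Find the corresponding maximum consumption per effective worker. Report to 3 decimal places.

Break-even investment rate: n + g + δ = 0.012 + 0.023 + 0.034 = 0.069.
Setting f'(k) = n+g+δ gives 0.23·k^(0.23−1) = 0.069, hence k_gold = (0.23/0.069)^(1/0.77) ≈ 4.7760.
y_gold = 4.7760^0.23 ≈ 1.4328; c_gold = y_gold − 0.069·k_gold ≈ 1.1033.

(a) k_gold ≈ 4.776; (b) c_gold ≈ 1.103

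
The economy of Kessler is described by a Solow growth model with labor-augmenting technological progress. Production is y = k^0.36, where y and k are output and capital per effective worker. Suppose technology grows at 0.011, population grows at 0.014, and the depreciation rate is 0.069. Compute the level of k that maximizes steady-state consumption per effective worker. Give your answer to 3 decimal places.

Capital per effective worker breaks even when investment replaces (n + g + δ)·k; here n + g + δ = 0.094.
Golden rule sets MPK = n+g+δ: 0.36·k^(0.36−1) = 0.094, so k_gold = (0.36/0.094)^(1/0.64) ≈ 8.1510.

k_gold ≈ 8.151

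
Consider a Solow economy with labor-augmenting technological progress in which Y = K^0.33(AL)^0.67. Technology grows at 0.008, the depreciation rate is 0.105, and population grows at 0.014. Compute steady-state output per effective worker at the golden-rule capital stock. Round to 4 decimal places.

n + g + δ = 0.014 + 0.008 + 0.105 = 0.127.
At the golden rule the marginal product of capital equals n+g+δ: 0.33·k^(0.33−1) = 0.127. Solving, k_gold = (0.33/0.127)^(1/0.67) ≈ 4.1588.
Output: y_gold = k_gold^0.33 = 4.1588^0.33 ≈ 1.6005.

y_gold ≈ 1.6005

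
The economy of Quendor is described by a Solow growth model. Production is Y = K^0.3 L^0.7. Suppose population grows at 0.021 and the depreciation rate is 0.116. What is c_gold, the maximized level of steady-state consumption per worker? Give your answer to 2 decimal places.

Break-even investment rate: n + δ = 0.021 + 0.116 = 0.137.
Maximizing c = f(k) − (n+δ)·k gives f'(k) = n+δ, i.e. 0.3·k^(0.3−1) = 0.137, so k_gold = (0.3/0.137)^(1/0.7) ≈ 3.0640.
y_gold = 3.0640^0.3 ≈ 1.3992.
c_gold = y_gold − (n+δ)·k_gold = 1.3992 − 0.137·3.0640 ≈ 0.9795.

c_gold ≈ 0.98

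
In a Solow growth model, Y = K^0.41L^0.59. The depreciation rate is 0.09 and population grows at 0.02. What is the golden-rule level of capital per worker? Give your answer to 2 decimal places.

k_gold ≈ 9.30

Capital per worker breaks even when investment replaces (n + δ)·k; here n + δ = 0.11.
Setting f'(k) = n+δ gives 0.41·k^(0.41−1) = 0.11, hence k_gold = (0.41/0.11)^(1/0.59) ≈ 9.2995.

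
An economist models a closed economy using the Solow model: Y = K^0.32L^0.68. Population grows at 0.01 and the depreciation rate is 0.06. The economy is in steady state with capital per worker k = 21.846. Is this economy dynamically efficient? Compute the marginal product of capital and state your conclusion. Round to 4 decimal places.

dynamically inefficient; MPK ≈ 0.0393

Break-even investment rate: n + δ = 0.01 + 0.06 = 0.07.
MPK = 0.32·k^(0.32−1) = 0.32·21.846^(-0.68) ≈ 0.0393.
MPK < 0.07, so the economy is dynamically inefficient (over-saving).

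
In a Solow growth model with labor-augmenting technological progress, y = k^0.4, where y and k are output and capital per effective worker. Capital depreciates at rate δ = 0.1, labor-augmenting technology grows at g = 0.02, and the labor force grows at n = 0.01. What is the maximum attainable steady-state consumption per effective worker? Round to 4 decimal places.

Capital per effective worker breaks even when investment replaces (n + g + δ)·k; here n + g + δ = 0.13.
Setting f'(k) = n+g+δ gives 0.4·k^(0.4−1) = 0.13, hence k_gold = (0.4/0.13)^(1/0.6) ≈ 6.5092.
y_gold = 6.5092^0.4 ≈ 2.1155.
c_gold = y_gold − (n+g+δ)·k_gold = 2.1155 − 0.13·6.5092 ≈ 1.2693.

c_gold ≈ 1.2693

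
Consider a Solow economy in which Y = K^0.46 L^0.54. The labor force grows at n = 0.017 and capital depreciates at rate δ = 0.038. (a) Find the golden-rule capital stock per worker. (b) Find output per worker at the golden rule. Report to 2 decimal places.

Break-even investment rate: n + δ = 0.017 + 0.038 = 0.055.
Setting f'(k) = n+δ gives 0.46·k^(0.46−1) = 0.055, hence k_gold = (0.46/0.055)^(1/0.54) ≈ 51.0669.
y_gold = 51.0669^0.46 ≈ 6.1058.

(a) k_gold ≈ 51.07; (b) y_gold ≈ 6.11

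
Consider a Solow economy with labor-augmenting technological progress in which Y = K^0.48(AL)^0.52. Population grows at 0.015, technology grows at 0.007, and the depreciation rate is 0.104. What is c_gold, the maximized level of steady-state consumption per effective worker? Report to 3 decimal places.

c_gold ≈ 1.787

Capital per effective worker breaks even when investment replaces (n + g + δ)·k; here n + g + δ = 0.126.
Setting f'(k) = n+g+δ gives 0.48·k^(0.48−1) = 0.126, hence k_gold = (0.48/0.126)^(1/0.52) ≈ 13.0936.
y_gold = 13.0936^0.48 ≈ 3.4371.
c_gold = y_gold − (n+g+δ)·k_gold = 3.4371 − 0.126·13.0936 ≈ 1.7873.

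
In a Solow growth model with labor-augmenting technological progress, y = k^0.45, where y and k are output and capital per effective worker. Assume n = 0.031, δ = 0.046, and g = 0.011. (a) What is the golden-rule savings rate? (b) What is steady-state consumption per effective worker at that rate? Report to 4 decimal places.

(a) s_gold = 0.4500; (b) c_gold ≈ 2.0904

Capital per effective worker breaks even when investment replaces (n + g + δ)·k; here n + g + δ = 0.088.
For Cobb-Douglas, s_gold equals capital's share: s_gold = 0.45.
Setting f'(k) = n+g+δ gives 0.45·k^(0.45−1) = 0.088, hence k_gold = (0.45/0.088)^(1/0.55) ≈ 19.4357.
y_gold = 19.4357^0.45 ≈ 3.8008; c_gold = (1−0.45)·y_gold ≈ 2.0904.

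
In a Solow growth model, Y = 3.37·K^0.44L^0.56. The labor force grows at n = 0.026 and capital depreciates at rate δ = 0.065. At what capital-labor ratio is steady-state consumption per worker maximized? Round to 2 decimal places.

k_gold ≈ 146.00

Capital per worker breaks even when investment replaces (n + δ)·k; here n + δ = 0.091.
Golden rule sets MPK = n+δ: 0.44·3.37·k^(0.44−1) = 0.091, so k_gold = (0.44·3.37/0.091)^(1/0.56) ≈ 146.0022.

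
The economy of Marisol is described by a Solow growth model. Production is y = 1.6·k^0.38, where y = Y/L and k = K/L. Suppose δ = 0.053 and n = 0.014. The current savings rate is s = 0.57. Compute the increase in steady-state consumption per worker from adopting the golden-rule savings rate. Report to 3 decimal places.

Δc ≈ 0.425

The effective depreciation rate is n + δ = 0.014 + 0.053 = 0.067.
Current steady state (s = 0.57): k* = (0.57·1.6/0.067)^(1/0.62) ≈ 67.4378, y* = 1.6·67.4378^0.38 ≈ 7.9269, c* = (1−0.57)·7.9269 ≈ 3.4086.
Maximizing c = f(k) − (n+δ)·k gives f'(k) = n+δ, i.e. 0.38·1.6·k^(0.38−1) = 0.067, so k_gold = (0.38·1.6/0.067)^(1/0.62) ≈ 35.0659.
y_gold = 1.6·35.0659^0.38 ≈ 6.1827, c_gold = y_gold − 0.067·k_gold ≈ 3.8333.
Gain: Δc = 3.8333 − 3.4086 ≈ 0.4247.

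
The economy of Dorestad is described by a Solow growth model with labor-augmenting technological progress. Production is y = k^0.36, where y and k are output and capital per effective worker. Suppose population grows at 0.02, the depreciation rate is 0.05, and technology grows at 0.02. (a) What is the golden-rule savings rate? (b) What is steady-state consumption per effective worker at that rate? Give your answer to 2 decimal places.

(a) s_gold = 0.36; (b) c_gold ≈ 1.40

Capital per effective worker breaks even when investment replaces (n + g + δ)·k; here n + g + δ = 0.09.
For Cobb-Douglas, s_gold equals capital's share: s_gold = 0.36.
Maximizing c = f(k) − (n+g+δ)·k gives f'(k) = n+g+δ, i.e. 0.36·k^(0.36−1) = 0.09, so k_gold = (0.36/0.09)^(1/0.64) ≈ 8.7241.
y_gold = 8.7241^0.36 ≈ 2.1810; c_gold = (1−0.36)·y_gold ≈ 1.3958.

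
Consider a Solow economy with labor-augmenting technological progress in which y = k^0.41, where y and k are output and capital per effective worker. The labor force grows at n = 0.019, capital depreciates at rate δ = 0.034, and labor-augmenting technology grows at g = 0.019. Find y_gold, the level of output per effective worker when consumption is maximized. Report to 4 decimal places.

y_gold ≈ 3.3495

Break-even investment rate: n + g + δ = 0.019 + 0.019 + 0.034 = 0.072.
At the golden rule the marginal product of capital equals n+g+δ: 0.41·k^(0.41−1) = 0.072. Solving, k_gold = (0.41/0.072)^(1/0.59) ≈ 19.0733.
Output: y_gold = k_gold^0.41 = 19.0733^0.41 ≈ 3.3495.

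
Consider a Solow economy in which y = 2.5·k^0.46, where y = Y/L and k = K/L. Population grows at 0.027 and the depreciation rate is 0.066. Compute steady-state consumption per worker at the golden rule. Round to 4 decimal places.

c_gold ≈ 11.5011

n + δ = 0.027 + 0.066 = 0.093.
At the golden rule the marginal product of capital equals n+δ: 0.46·2.5·k^(0.46−1) = 0.093. Solving, k_gold = (0.46·2.5/0.093)^(1/0.54) ≈ 105.3465.
y_gold = 2.5·105.3465^0.46 ≈ 21.2983.
c_gold = y_gold − (n+δ)·k_gold = 21.2983 − 0.093·105.3465 ≈ 11.5011.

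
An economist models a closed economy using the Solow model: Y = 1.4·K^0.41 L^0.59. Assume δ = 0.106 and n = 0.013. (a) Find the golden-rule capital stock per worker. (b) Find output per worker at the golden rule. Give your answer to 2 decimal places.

n + δ = 0.013 + 0.106 = 0.119.
Setting f'(k) = n+δ gives 0.41·1.4·k^(0.41−1) = 0.119, hence k_gold = (0.41·1.4/0.119)^(1/0.59) ≈ 14.3961.
y_gold = 1.4·14.3961^0.41 ≈ 4.1784.

(a) k_gold ≈ 14.40; (b) y_gold ≈ 4.18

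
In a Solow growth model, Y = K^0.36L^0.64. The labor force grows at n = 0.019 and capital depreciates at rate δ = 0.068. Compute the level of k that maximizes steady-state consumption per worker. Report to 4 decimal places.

k_gold ≈ 9.1986

n + δ = 0.019 + 0.068 = 0.087.
Setting f'(k) = n+δ gives 0.36·k^(0.36−1) = 0.087, hence k_gold = (0.36/0.087)^(1/0.64) ≈ 9.1986.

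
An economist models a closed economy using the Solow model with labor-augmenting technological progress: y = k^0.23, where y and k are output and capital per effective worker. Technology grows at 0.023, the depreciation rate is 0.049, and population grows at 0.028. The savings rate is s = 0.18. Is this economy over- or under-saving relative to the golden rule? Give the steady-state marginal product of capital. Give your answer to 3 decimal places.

Break-even investment rate: n + g + δ = 0.028 + 0.023 + 0.049 = 0.1.
Steady-state k*: s·k^0.23 = 0.1·k gives k* = (0.18/0.1)^(1/0.77) ≈ 2.1455.
MPK = 0.23·2.1455^(-0.77) ≈ 0.1278.
MPK > n+g+δ = 0.1, so the economy is dynamically efficient (under-saving).

under-saving; MPK ≈ 0.128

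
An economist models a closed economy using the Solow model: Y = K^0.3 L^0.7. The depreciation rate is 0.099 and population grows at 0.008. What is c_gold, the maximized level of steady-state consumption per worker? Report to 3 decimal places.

n + δ = 0.008 + 0.099 = 0.107.
Golden rule sets MPK = n+δ: 0.3·k^(0.3−1) = 0.107, so k_gold = (0.3/0.107)^(1/0.7) ≈ 4.3614.
y_gold = 4.3614^0.3 ≈ 1.5556.
c_gold = y_gold − (n+δ)·k_gold = 1.5556 − 0.107·4.3614 ≈ 1.0889.

c_gold ≈ 1.089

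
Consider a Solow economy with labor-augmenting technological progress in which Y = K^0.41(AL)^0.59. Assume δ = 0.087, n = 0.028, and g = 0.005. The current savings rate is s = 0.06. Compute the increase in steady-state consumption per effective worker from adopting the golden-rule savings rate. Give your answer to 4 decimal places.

Δc ≈ 0.8050

n + g + δ = 0.028 + 0.005 + 0.087 = 0.12.
Current steady state (s = 0.06): k* = (0.06/0.12)^(1/0.59) ≈ 0.3089, y* = 0.3089^0.41 ≈ 0.6177, c* = (1−0.06)·0.6177 ≈ 0.5807.
Setting f'(k) = n+g+δ gives 0.41·k^(0.41−1) = 0.12, hence k_gold = (0.41/0.12)^(1/0.59) ≈ 8.0244.
y_gold = 8.0244^0.41 ≈ 2.3486, c_gold = y_gold − 0.12·k_gold ≈ 1.3857.
Gain: Δc = 1.3857 − 0.5807 ≈ 0.8050.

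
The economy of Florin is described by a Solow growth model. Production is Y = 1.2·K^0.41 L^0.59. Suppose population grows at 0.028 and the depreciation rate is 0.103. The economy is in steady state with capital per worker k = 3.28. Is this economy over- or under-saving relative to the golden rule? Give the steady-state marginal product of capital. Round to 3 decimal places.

under-saving; MPK ≈ 0.244

n + δ = 0.028 + 0.103 = 0.131.
MPK = 0.41·1.2·k^(0.41−1) = 0.41·1.2·3.28^(-0.59) ≈ 0.2441.
MPK > 0.131, so the economy is dynamically efficient (under-saving).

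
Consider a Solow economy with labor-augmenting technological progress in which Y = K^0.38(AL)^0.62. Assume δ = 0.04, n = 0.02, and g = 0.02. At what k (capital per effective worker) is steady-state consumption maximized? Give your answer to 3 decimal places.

Capital per effective worker breaks even when investment replaces (n + g + δ)·k; here n + g + δ = 0.08.
Setting f'(k) = n+g+δ gives 0.38·k^(0.38−1) = 0.08, hence k_gold = (0.38/0.08)^(1/0.62) ≈ 12.3436.

k_gold ≈ 12.344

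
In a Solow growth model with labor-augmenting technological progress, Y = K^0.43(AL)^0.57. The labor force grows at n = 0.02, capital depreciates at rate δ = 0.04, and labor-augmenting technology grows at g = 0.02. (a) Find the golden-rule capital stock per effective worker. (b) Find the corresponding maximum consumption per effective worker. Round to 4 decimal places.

(a) k_gold ≈ 19.1146; (b) c_gold ≈ 2.0270

The effective depreciation rate is n + g + δ = 0.02 + 0.02 + 0.04 = 0.08.
Setting f'(k) = n+g+δ gives 0.43·k^(0.43−1) = 0.08, hence k_gold = (0.43/0.08)^(1/0.57) ≈ 19.1146.
y_gold = 19.1146^0.43 ≈ 3.5562; c_gold = y_gold − 0.08·k_gold ≈ 2.0270.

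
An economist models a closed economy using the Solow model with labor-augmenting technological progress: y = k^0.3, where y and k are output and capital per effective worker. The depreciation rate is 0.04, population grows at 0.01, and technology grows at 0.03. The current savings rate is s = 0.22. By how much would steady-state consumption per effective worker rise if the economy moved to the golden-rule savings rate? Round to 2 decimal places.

Δc ≈ 0.03

Break-even investment rate: n + g + δ = 0.01 + 0.03 + 0.04 = 0.08.
Current steady state (s = 0.22): k* = (0.22/0.08)^(1/0.7) ≈ 4.2425, y* = 4.2425^0.3 ≈ 1.5427, c* = (1−0.22)·1.5427 ≈ 1.2033.
Golden rule sets MPK = n+g+δ: 0.3·k^(0.3−1) = 0.08, so k_gold = (0.3/0.08)^(1/0.7) ≈ 6.6076.
y_gold = 6.6076^0.3 ≈ 1.7620, c_gold = y_gold − 0.08·k_gold ≈ 1.2334.
Gain: Δc = 1.2334 − 1.2033 ≈ 0.0301.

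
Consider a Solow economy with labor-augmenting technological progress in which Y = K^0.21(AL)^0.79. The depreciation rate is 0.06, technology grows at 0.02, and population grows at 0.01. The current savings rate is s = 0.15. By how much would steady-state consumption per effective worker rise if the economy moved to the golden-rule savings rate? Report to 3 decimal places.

Δc ≈ 0.016

Break-even investment rate: n + g + δ = 0.01 + 0.02 + 0.06 = 0.09.
Current steady state (s = 0.15): k* = (0.15/0.09)^(1/0.79) ≈ 1.9091, y* = 1.9091^0.21 ≈ 1.1454, c* = (1−0.15)·1.1454 ≈ 0.9736.
At the golden rule the marginal product of capital equals n+g+δ: 0.21·k^(0.21−1) = 0.09. Solving, k_gold = (0.21/0.09)^(1/0.79) ≈ 2.9228.
y_gold = 2.9228^0.21 ≈ 1.2526, c_gold = y_gold − 0.09·k_gold ≈ 0.9896.
Gain: Δc = 0.9896 − 0.9736 ≈ 0.0159.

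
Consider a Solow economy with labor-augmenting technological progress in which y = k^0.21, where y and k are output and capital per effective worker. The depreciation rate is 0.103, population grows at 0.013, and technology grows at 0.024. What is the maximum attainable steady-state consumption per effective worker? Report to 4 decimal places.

Capital per effective worker breaks even when investment replaces (n + g + δ)·k; here n + g + δ = 0.14.
Setting f'(k) = n+g+δ gives 0.21·k^(0.21−1) = 0.14, hence k_gold = (0.21/0.14)^(1/0.79) ≈ 1.6707.
y_gold = 1.6707^0.21 ≈ 1.1138.
c_gold = y_gold − (n+g+δ)·k_gold = 1.1138 − 0.14·1.6707 ≈ 0.8799.

c_gold ≈ 0.8799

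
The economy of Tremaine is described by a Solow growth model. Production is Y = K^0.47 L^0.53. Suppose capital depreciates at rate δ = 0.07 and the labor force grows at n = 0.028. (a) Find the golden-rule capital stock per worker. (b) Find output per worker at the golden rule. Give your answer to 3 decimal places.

(a) k_gold ≈ 19.260; (b) y_gold ≈ 4.016

n + δ = 0.028 + 0.07 = 0.098.
Golden rule sets MPK = n+δ: 0.47·k^(0.47−1) = 0.098, so k_gold = (0.47/0.098)^(1/0.53) ≈ 19.2603.
y_gold = 19.2603^0.47 ≈ 4.0160.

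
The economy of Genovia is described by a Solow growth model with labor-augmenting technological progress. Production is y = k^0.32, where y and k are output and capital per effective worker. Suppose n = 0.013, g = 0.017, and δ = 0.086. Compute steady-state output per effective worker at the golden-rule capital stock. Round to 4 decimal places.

Capital per effective worker breaks even when investment replaces (n + g + δ)·k; here n + g + δ = 0.116.
Golden rule sets MPK = n+g+δ: 0.32·k^(0.32−1) = 0.116, so k_gold = (0.32/0.116)^(1/0.68) ≈ 4.4471.
Output: y_gold = k_gold^0.32 = 4.4471^0.32 ≈ 1.6121.

y_gold ≈ 1.6121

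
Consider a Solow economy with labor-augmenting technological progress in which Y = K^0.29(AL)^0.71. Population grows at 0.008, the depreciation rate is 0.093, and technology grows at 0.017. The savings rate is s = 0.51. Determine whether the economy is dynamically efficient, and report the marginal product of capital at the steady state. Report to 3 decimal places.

Break-even investment rate: n + g + δ = 0.008 + 0.017 + 0.093 = 0.118.
Steady-state k*: s·k^0.29 = 0.118·k gives k* = (0.51/0.118)^(1/0.71) ≈ 7.8584.
MPK = 0.29·7.8584^(-0.71) ≈ 0.0671.
MPK < n+g+δ = 0.118, so the economy is dynamically inefficient (over-saving).

dynamically inefficient; MPK ≈ 0.067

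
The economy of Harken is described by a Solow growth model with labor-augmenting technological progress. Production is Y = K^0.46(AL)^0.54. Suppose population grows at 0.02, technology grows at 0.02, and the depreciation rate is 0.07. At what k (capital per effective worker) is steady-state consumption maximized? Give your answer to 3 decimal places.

k_gold ≈ 14.147

The effective depreciation rate is n + g + δ = 0.02 + 0.02 + 0.07 = 0.11.
Maximizing c = f(k) − (n+g+δ)·k gives f'(k) = n+g+δ, i.e. 0.46·k^(0.46−1) = 0.11, so k_gold = (0.46/0.11)^(1/0.54) ≈ 14.1474.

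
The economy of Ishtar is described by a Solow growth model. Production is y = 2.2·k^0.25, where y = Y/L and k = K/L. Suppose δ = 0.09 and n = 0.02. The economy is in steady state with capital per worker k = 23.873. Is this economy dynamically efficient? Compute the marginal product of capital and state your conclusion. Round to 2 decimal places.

Break-even investment rate: n + δ = 0.02 + 0.09 = 0.11.
MPK = 0.25·2.2·k^(0.25−1) = 0.25·2.2·23.873^(-0.75) ≈ 0.0509.
MPK < 0.11, so the economy is dynamically inefficient (over-saving).

dynamically inefficient; MPK ≈ 0.05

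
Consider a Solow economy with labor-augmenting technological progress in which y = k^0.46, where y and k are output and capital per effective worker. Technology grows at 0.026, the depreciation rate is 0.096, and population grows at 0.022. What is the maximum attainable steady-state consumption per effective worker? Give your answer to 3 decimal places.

c_gold ≈ 1.452

Capital per effective worker breaks even when investment replaces (n + g + δ)·k; here n + g + δ = 0.144.
At the golden rule the marginal product of capital equals n+g+δ: 0.46·k^(0.46−1) = 0.144. Solving, k_gold = (0.46/0.144)^(1/0.54) ≈ 8.5914.
y_gold = 8.5914^0.46 ≈ 2.6895.
c_gold = y_gold − (n+g+δ)·k_gold = 2.6895 − 0.144·8.5914 ≈ 1.4523.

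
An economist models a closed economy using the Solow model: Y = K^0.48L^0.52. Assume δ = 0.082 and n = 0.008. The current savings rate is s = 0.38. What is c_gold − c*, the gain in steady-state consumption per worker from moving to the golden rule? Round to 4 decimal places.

Δc ≈ 0.0950

Capital per worker breaks even when investment replaces (n + δ)·k; here n + δ = 0.09.
Current steady state (s = 0.38): k* = (0.38/0.09)^(1/0.52) ≈ 15.9575, y* = 15.9575^0.48 ≈ 3.7794, c* = (1−0.38)·3.7794 ≈ 2.3432.
Golden rule sets MPK = n+δ: 0.48·k^(0.48−1) = 0.09, so k_gold = (0.48/0.09)^(1/0.52) ≈ 25.0077.
y_gold = 25.0077^0.48 ≈ 4.6890, c_gold = y_gold − 0.09·k_gold ≈ 2.4383.
Gain: Δc = 2.4383 − 2.3432 ≈ 0.0950.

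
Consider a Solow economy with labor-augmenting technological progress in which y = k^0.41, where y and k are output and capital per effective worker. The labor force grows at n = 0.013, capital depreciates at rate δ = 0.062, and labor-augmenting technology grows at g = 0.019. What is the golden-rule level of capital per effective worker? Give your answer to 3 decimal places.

Break-even investment rate: n + g + δ = 0.013 + 0.019 + 0.062 = 0.094.
Golden rule sets MPK = n+g+δ: 0.41·k^(0.41−1) = 0.094, so k_gold = (0.41/0.094)^(1/0.59) ≈ 12.1384.

k_gold ≈ 12.138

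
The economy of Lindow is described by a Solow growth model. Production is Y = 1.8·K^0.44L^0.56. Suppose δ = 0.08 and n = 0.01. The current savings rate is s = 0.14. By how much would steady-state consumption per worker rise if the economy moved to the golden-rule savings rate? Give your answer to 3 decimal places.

Δc ≈ 2.090

The effective depreciation rate is n + δ = 0.01 + 0.08 = 0.09.
Current steady state (s = 0.14): k* = (0.14·1.8/0.09)^(1/0.56) ≈ 6.2878, y* = 1.8·6.2878^0.44 ≈ 4.0421, c* = (1−0.14)·4.0421 ≈ 3.4762.
Golden rule sets MPK = n+δ: 0.44·1.8·k^(0.44−1) = 0.09, so k_gold = (0.44·1.8/0.09)^(1/0.56) ≈ 48.5933.
y_gold = 1.8·48.5933^0.44 ≈ 9.9395, c_gold = y_gold − 0.09·k_gold ≈ 5.5661.
Gain: Δc = 5.5661 − 3.4762 ≈ 2.0899.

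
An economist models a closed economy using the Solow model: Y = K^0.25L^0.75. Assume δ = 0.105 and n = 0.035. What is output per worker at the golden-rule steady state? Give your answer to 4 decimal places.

Break-even investment rate: n + δ = 0.035 + 0.105 = 0.14.
At the golden rule the marginal product of capital equals n+δ: 0.25·k^(0.25−1) = 0.14. Solving, k_gold = (0.25/0.14)^(1/0.75) ≈ 2.1665.
Output: y_gold = k_gold^0.25 = 2.1665^0.25 ≈ 1.2132.

y_gold ≈ 1.2132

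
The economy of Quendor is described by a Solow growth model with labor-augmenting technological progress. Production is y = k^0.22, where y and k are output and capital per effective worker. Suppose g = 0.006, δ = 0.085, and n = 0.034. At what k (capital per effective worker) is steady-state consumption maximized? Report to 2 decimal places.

k_gold ≈ 2.06

The effective depreciation rate is n + g + δ = 0.034 + 0.006 + 0.085 = 0.125.
Setting f'(k) = n+g+δ gives 0.22·k^(0.22−1) = 0.125, hence k_gold = (0.22/0.125)^(1/0.78) ≈ 2.0642.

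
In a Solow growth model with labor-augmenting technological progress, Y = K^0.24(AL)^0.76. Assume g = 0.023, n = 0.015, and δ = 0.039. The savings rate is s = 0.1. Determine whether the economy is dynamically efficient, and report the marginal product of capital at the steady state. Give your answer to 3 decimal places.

The effective depreciation rate is n + g + δ = 0.015 + 0.023 + 0.039 = 0.077.
Steady-state k*: s·k^0.24 = 0.077·k gives k* = (0.1/0.077)^(1/0.76) ≈ 1.4104.
MPK = 0.24·1.4104^(-0.76) ≈ 0.1848.
MPK > n+g+δ = 0.077, so the economy is dynamically efficient (under-saving).

dynamically efficient; MPK ≈ 0.185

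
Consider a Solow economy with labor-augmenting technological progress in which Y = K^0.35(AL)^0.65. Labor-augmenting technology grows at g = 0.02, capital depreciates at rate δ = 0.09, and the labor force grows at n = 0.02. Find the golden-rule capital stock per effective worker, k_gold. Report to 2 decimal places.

n + g + δ = 0.02 + 0.02 + 0.09 = 0.13.
Golden rule sets MPK = n+g+δ: 0.35·k^(0.35−1) = 0.13, so k_gold = (0.35/0.13)^(1/0.65) ≈ 4.5891.

k_gold ≈ 4.59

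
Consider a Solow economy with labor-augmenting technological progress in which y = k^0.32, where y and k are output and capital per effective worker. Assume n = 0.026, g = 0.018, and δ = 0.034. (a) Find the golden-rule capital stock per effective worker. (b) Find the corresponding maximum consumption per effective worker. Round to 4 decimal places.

(a) k_gold ≈ 7.9717; (b) c_gold ≈ 1.3213

n + g + δ = 0.026 + 0.018 + 0.034 = 0.078.
Setting f'(k) = n+g+δ gives 0.32·k^(0.32−1) = 0.078, hence k_gold = (0.32/0.078)^(1/0.68) ≈ 7.9717.
y_gold = 7.9717^0.32 ≈ 1.9431; c_gold = y_gold − 0.078·k_gold ≈ 1.3213.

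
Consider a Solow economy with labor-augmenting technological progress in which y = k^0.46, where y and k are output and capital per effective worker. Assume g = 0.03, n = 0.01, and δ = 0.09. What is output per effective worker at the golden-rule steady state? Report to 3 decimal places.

The effective depreciation rate is n + g + δ = 0.01 + 0.03 + 0.09 = 0.13.
Setting f'(k) = n+g+δ gives 0.46·k^(0.46−1) = 0.13, hence k_gold = (0.46/0.13)^(1/0.54) ≈ 10.3830.
Output: y_gold = k_gold^0.46 = 10.3830^0.46 ≈ 2.9343.

y_gold ≈ 2.934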